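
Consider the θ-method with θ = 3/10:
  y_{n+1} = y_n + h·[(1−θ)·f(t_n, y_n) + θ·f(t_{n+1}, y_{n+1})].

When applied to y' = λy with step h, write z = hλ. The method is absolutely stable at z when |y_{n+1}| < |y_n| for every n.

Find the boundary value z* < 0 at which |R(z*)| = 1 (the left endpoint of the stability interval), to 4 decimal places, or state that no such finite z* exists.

Set f=λy, z=hλ:
  y_{n+1} = y_n + z·[7/10·y_n + 3/10·y_{n+1}] ⇒ (1 − 3/10z)y_{n+1} = (1 + 7/10z)y_n
  ⇒ R(z) = (1 + 7/10z)/(1 − 3/10z).

Solve |R(x)|<1 on ℝ⁻.
x=-0.4: |R|=0.6429
R=−1: 1+7/10x = −1+3/10x ⇒ -2/5x=2 ⇒ x=2/(-2/5)=-5.0000
Confirm numerically:
  x=-4.873: |R|=0.97937 <1
  x=-3.987: |R|=0.81549 <1
  x=-3.745: |R|=0.76360 <1
  x=-5.447: |R|=1.06788 >1
  x=-5.309: |R|=1.04767 >1
Interval (-5.0000, 0).

z* = -5.0000.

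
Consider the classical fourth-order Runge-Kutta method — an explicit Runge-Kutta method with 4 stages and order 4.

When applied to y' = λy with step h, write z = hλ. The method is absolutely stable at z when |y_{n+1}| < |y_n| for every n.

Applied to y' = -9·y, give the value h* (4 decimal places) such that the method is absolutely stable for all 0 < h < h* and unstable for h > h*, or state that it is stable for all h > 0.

(-2.7853,0); λ=-9 ⇒ h* = 0.3095.

On y'=λy, z=hλ:
  order 4, 4-stage ⇒ R(z)=1+z+z^2/2+z^3/6+z^4/24
  (e.g. R(-0.57)=0.56598, |R|=0.56598)

Find x<0 with |R(x)|<1.
x=-0.57: |R|=0.5660
|R(-2.54)|=0.6889 |R(-2.35)|=0.5190 |R(-1.85)|=0.2940
Bisect:
  x_lo=-3.1232 |R|=1.6410  x_hi=-0.3602 |R|=0.6976
  mid=-1.74170 |R|=0.27791 →hi
  mid=-2.43246 |R|=0.58593 →hi
  mid=-2.77784 |R|=0.98882 →hi
  mid=-2.95053 |R|=1.27907 →lo
  mid=-2.86418 |R|=1.12560 →lo
  mid=-2.82101 |R|=1.05520 →lo
  mid=-2.79942 |R|=1.02151 →lo
  ...
  [-2.78543,-2.78526] ⇒ x*=-2.7853
Interval (-2.7853, 0).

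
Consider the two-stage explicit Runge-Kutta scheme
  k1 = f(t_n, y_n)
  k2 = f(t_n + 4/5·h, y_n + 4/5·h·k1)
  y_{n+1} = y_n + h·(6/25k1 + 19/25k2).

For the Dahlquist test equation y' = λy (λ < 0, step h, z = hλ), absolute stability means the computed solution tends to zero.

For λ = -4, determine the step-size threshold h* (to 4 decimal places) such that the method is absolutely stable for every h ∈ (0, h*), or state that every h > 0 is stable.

(-1.6447,0); λ=-4 ⇒ h* = (125/76)/4 = 0.4112.

Set f=λy, z=hλ:
  k1=λy_n ⇒ h·k1=z·y_n;  k2=λ(1+4/5z)y_n ⇒ h·k2=z(1+4/5z)y_n
  y_{n+1}/y_n = 1 + 6/25z + 19/25z(1+4/5z) = 1 + z + 76/125z²
  so R(z) = 1 + z + 76/125z².

Boundary: |R(x)|=1, x<0.
x=-1.01: |R|=0.6102
R=1: x+76/125x²=0 ⇒ x=−125/76=-1.6447; min R=1−1/(4·76/125)=0.5888>−1
Confirm numerically:
  x=-1.032: |R|=0.61553 <1
  x=-0.886: |R|=0.59128 <1
  x=-0.848: |R|=0.58922 <1
  x=-2.138: |R|=1.64119 >1
  x=-1.709: |R|=1.06677 >1
Stable set (-1.6447, 0).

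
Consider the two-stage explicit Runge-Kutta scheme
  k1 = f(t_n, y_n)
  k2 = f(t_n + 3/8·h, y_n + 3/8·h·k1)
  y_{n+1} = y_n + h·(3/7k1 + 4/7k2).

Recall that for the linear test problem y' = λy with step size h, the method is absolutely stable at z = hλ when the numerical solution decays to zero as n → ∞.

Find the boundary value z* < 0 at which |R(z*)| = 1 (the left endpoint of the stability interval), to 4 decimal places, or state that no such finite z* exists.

Set f=λy, z=hλ:
  k1=λy_n ⇒ h·k1=z·y_n;  k2=λ(1+3/8z)y_n ⇒ h·k2=z(1+3/8z)y_n
  y_{n+1}/y_n = 1 + 3/7z + 4/7z(1+3/8z) = 1 + z + 3/14z²
  Hence R(z) = 1 + z + 3/14z².

Boundary: |R(x)|=1, x<0.
x=-1.49: |R|=0.0143
R=1: x+3/14x²=0 ⇒ x=−14/3=-4.6667; min R=1−1/(4·3/14)=-0.1667>−1
Confirm numerically:
  x=-4.615: |R|=0.94891 <1
  x=-4.159: |R|=0.54756 <1
  x=-3.486: |R|=0.11804 <1
  x=-2.983: |R|=0.07622 <1
  x=-5.222: |R|=1.62142 >1
  x=-4.918: |R|=1.26487 >1
So |R|<1 on (-4.6667, 0).

z* = -4.6667.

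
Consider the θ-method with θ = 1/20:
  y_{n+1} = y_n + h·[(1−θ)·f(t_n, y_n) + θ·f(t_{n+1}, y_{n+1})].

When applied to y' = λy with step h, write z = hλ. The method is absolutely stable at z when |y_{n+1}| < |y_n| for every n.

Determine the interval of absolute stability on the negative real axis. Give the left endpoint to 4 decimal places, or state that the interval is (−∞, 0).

On y'=λy, z=hλ:
  y_{n+1} = y_n + z·[19/20·y_n + 1/20·y_{n+1}] ⇒ (1 − 1/20z)y_{n+1} = (1 + 19/20z)y_n
  ⇒ R(z) = (1 + 19/20z)/(1 − 1/20z).

Boundary: |R(x)|=1, x<0.
x=-1.66: |R|=0.5328
R=−1: 1+19/20x = −1+1/20x ⇒ -9/10x=2 ⇒ x=2/(-9/10)=-2.2222
Confirm numerically:
  x=-1.410: |R|=0.31714 <1
  x=-1.305: |R|=0.22506 <1
  x=-0.998: |R|=0.04943 <1
  x=-2.537: |R|=1.25141 >1
  x=-2.337: |R|=1.09249 >1
Interval (-2.2222, 0).

(-2.2222, 0).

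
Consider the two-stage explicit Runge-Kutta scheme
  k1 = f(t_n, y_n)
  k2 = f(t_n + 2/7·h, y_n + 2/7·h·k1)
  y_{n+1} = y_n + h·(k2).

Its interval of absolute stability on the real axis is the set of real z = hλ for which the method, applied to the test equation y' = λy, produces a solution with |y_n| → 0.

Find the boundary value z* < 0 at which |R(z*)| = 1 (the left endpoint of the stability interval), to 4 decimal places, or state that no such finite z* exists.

Test eqn y'=λy, z=hλ:
  k1=λy_n ⇒ h·k1=z·y_n;  k2=λ(1+2/7z)y_n ⇒ h·k2=z(1+2/7z)y_n
  y_{n+1}/y_n = 1 + z(1+2/7z) = 1 + z + 2/7z²
  so R(z) = 1 + z + 2/7z².

Find x<0 with |R(x)|<1.
x=-1.69: |R|=0.1260
R=1: x+2/7x²=0 ⇒ x=−7/2=-3.5000; min R=1−1/(4·2/7)=0.1250>−1
Confirm numerically:
  x=-3.300: |R|=0.81143 <1
  x=-2.299: |R|=0.21111 <1
  x=-1.505: |R|=0.14215 <1
  x=-3.810: |R|=1.33746 >1
  x=-3.774: |R|=1.29545 >1
  x=-3.652: |R|=1.15860 >1
So |R|<1 on (-3.5000, 0).

z* = -3.5000.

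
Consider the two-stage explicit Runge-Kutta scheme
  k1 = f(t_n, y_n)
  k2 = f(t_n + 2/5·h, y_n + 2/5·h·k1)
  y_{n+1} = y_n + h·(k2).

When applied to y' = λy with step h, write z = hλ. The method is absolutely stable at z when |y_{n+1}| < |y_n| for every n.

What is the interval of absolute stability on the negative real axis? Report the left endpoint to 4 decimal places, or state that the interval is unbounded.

On y'=λy, z=hλ:
  k1=λy_n ⇒ h·k1=z·y_n;  k2=λ(1+2/5z)y_n ⇒ h·k2=z(1+2/5z)y_n
  y_{n+1}/y_n = 1 + z(1+2/5z) = 1 + z + 2/5z²
  so R(z) = 1 + z + 2/5z².

Boundary: |R(x)|=1, x<0.
x=-1.24: |R|=0.3750
R=1: x+2/5x²=0 ⇒ x=−5/2=-2.5000; min R=1−1/(4·2/5)=0.3750>−1
Confirm numerically:
  x=-2.122: |R|=0.67915 <1
  x=-2.080: |R|=0.65056 <1
  x=-1.465: |R|=0.39349 <1
  x=-2.921: |R|=1.49190 >1
  x=-2.876: |R|=1.43255 >1
  x=-2.696: |R|=1.21137 >1
Interval (-2.5000, 0).

(-2.5000, 0).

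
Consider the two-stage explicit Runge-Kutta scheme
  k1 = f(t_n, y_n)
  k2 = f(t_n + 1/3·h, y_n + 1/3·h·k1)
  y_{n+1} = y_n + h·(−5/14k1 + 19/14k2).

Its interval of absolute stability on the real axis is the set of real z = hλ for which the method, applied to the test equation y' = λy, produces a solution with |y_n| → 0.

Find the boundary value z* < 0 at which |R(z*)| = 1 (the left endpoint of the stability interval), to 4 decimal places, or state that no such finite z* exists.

On y'=λy, z=hλ:
  k1=λy_n ⇒ h·k1=z·y_n;  k2=λ(1+1/3z)y_n ⇒ h·k2=z(1+1/3z)y_n
  y_{n+1}/y_n = 1 − 5/14z + 19/14z(1+1/3z) = 1 + z + 19/42z²
  so R(z) = 1 + z + 19/42z².

Need |R(x)|<1, x<0.
x=-1.23: |R|=0.4544
R=1: x+19/42x²=0 ⇒ x=−42/19=-2.2105; min R=1−1/(4·19/42)=0.4474>−1
Confirm numerically:
  x=-2.134: |R|=0.92612 <1
  x=-2.004: |R|=0.81277 <1
  x=-1.548: |R|=0.53604 <1
  x=-2.792: |R|=1.73443 >1
  x=-2.393: |R|=1.19754 >1
  x=-2.346: |R|=1.14378 >1
Interval (-2.2105, 0).

z* = -2.2105.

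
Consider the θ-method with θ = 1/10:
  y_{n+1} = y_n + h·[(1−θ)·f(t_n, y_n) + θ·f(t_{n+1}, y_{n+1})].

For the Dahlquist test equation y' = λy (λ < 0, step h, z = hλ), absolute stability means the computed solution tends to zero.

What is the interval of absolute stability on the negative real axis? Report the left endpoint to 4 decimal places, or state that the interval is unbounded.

On y'=λy, z=hλ:
  y_{n+1} = y_n + z·[9/10·y_n + 1/10·y_{n+1}] ⇒ (1 − 1/10z)y_{n+1} = (1 + 9/10z)y_n
  so R(z) = (1 + 9/10z)/(1 − 1/10z).

Boundary: |R(x)|=1, x<0.
x=-1.11: |R|=0.0009
R=−1: 1+9/10x = −1+1/10x ⇒ -4/5x=2 ⇒ x=2/(-4/5)=-2.5000
Confirm numerically:
  x=-2.223: |R|=0.81870 <1
  x=-1.925: |R|=0.61426 <1
  x=-1.105: |R|=0.00495 <1
  x=-1.055: |R|=0.04568 <1
  x=-3.100: |R|=1.36641 >1
  x=-2.680: |R|=1.11356 >1
  x=-2.563: |R|=1.04012 >1
So |R|<1 on (-2.5000, 0).

(-2.5000, 0).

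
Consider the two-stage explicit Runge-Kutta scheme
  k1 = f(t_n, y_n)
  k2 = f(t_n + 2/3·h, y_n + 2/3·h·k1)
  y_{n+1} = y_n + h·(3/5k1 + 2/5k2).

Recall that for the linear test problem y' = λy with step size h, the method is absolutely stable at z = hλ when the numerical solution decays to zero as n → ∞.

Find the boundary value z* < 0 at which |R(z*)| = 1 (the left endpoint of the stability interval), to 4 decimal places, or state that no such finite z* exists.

z* = -3.7500.

Set f=λy, z=hλ:
  k1=λy_n ⇒ h·k1=z·y_n;  k2=λ(1+2/3z)y_n ⇒ h·k2=z(1+2/3z)y_n
  y_{n+1}/y_n = 1 + 3/5z + 2/5z(1+2/3z) = 1 + z + 4/15z²
  R(z) = 1 + z + 4/15z².

Boundary: |R(x)|=1, x<0.
x=-0.66: |R|=0.4562
R=1: x+4/15x²=0 ⇒ x=−15/4=-3.7500; min R=1−1/(4·4/15)=0.0625>−1
Confirm numerically:
  x=-3.430: |R|=0.70731 <1
  x=-2.462: |R|=0.15439 <1
  x=-2.347: |R|=0.12191 <1
  x=-2.047: |R|=0.07039 <1
  x=-4.205: |R|=1.51021 >1
  x=-4.107: |R|=1.39099 >1
  x=-3.776: |R|=1.02618 >1
Stable set (-3.7500, 0).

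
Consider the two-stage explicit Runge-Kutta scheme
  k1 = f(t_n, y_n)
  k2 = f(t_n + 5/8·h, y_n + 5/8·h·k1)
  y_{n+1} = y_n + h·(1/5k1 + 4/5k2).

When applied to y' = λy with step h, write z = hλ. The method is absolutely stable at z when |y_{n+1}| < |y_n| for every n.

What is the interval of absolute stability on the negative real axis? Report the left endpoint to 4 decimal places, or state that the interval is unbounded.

(-2.0000, 0).

On y'=λy, z=hλ:
  k1=λy_n ⇒ h·k1=z·y_n;  k2=λ(1+5/8z)y_n ⇒ h·k2=z(1+5/8z)y_n
  y_{n+1}/y_n = 1 + 1/5z + 4/5z(1+5/8z) = 1 + z + 1/2z²
  Hence R(z) = 1 + z + 1/2z².

Solve |R(x)|<1 on ℝ⁻.
x=-1.36: |R|=0.5648
R=1: x+1/2x²=0 ⇒ x=−2=-2.0000; min R=1−1/(4·1/2)=0.5000>−1
Confirm numerically:
  x=-1.431: |R|=0.59288 <1
  x=-0.971: |R|=0.50042 <1
  x=-0.860: |R|=0.50980 <1
  x=-2.516: |R|=1.64913 >1
  x=-2.052: |R|=1.05335 >1
Stable set (-2.0000, 0).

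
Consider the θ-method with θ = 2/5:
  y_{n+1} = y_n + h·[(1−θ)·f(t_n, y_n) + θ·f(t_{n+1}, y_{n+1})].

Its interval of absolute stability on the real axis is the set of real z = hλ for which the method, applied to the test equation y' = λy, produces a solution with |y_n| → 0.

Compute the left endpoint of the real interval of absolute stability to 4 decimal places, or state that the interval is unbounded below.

Test eqn y'=λy, z=hλ:
  y_{n+1} = y_n + z·[3/5·y_n + 2/5·y_{n+1}] ⇒ (1 − 2/5z)y_{n+1} = (1 + 3/5z)y_n
  Hence R(z) = (1 + 3/5z)/(1 − 2/5z).

Boundary: |R(x)|=1, x<0.
x=-0.69: |R|=0.4592
R=−1: 1+3/5x = −1+2/5x ⇒ -1/5x=2 ⇒ x=2/(-1/5)=-10.0000
Confirm numerically:
  x=-9.931: |R|=0.99722 <1
  x=-5.951: |R|=0.76044 <1
  x=-5.906: |R|=0.75648 <1
  x=-5.208: |R|=0.68915 <1
  x=-10.432: |R|=1.01670 >1
  x=-10.203: |R|=1.00799 >1
Stable set (-10.0000, 0).

z* = -10.0000.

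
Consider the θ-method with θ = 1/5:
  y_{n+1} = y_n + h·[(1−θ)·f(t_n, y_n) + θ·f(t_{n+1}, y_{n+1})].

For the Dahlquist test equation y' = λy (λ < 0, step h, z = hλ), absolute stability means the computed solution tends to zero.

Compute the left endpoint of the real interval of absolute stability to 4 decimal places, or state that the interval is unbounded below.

z* = -3.3333.

Test eqn y'=λy, z=hλ:
  y_{n+1} = y_n + z·[4/5·y_n + 1/5·y_{n+1}] ⇒ (1 − 1/5z)y_{n+1} = (1 + 4/5z)y_n
  ⇒ R(z) = (1 + 4/5z)/(1 − 1/5z).

Find x<0 with |R(x)|<1.
x=-0.56: |R|=0.4964
R=−1: 1+4/5x = −1+1/5x ⇒ -3/5x=2 ⇒ x=2/(-3/5)=-3.3333
Confirm numerically:
  x=-2.682: |R|=0.74564 <1
  x=-2.295: |R|=0.57300 <1
  x=-1.833: |R|=0.34128 <1
  x=-1.480: |R|=0.14198 <1
  x=-3.855: |R|=1.17674 >1
  x=-3.748: |R|=1.14220 >1
  x=-3.516: |R|=1.06435 >1
So |R|<1 on (-3.3333, 0).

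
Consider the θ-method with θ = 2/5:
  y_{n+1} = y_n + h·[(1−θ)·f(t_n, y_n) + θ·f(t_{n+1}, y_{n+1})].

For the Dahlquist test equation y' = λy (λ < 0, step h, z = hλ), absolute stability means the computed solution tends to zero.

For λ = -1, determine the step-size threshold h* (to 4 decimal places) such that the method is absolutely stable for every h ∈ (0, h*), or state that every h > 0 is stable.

With y'=λy (z=hλ):
  y_{n+1} = y_n + z·[3/5·y_n + 2/5·y_{n+1}] ⇒ (1 − 2/5z)y_{n+1} = (1 + 3/5z)y_n
  so R(z) = (1 + 3/5z)/(1 − 2/5z).

Need |R(x)|<1, x<0.
x=-1.19: |R|=0.1938
R=−1: 1+3/5x = −1+2/5x ⇒ -1/5x=2 ⇒ x=2/(-1/5)=-10.0000
Confirm numerically:
  x=-9.457: |R|=0.97729 <1
  x=-7.985: |R|=0.90391 <1
  x=-7.501: |R|=0.87506 <1
  x=-10.561: |R|=1.02148 >1
  x=-10.477: |R|=1.01838 >1
  x=-10.037: |R|=1.00148 >1
Stable set (-10.0000, 0).

(-10.0000,0); λ=-1 ⇒ h* = (10)/1 = 10.0000.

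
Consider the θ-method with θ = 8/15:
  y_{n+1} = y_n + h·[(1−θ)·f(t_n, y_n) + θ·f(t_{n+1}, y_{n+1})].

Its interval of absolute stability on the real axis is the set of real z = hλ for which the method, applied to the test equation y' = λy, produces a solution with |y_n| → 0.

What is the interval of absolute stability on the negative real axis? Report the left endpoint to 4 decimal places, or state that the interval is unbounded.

interval (−∞, 0).

With y'=λy (z=hλ):
  y_{n+1} = y_n + z·[7/15·y_n + 8/15·y_{n+1}] ⇒ (1 − 8/15z)y_{n+1} = (1 + 7/15z)y_n
  Hence R(z) = (1 + 7/15z)/(1 − 8/15z).

Find x<0 with |R(x)|<1.
x=-1.5: |R|=0.1667
x=-2: |R|=0.0323
x=-10: |R|=0.5789
x=-100: |R|=0.8405
θ=8/15≥1/2 ⇒ |1+7/15x|<|1−8/15x| ∀x<0 ⇒ stable on all of ℝ⁻.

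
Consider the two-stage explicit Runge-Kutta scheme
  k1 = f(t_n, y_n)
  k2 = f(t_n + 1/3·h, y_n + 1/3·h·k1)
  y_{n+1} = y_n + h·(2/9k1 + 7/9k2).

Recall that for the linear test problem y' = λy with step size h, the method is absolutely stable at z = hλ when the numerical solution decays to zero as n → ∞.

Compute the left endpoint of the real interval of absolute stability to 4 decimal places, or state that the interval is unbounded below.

Test eqn y'=λy, z=hλ:
  k1=λy_n ⇒ h·k1=z·y_n;  k2=λ(1+1/3z)y_n ⇒ h·k2=z(1+1/3z)y_n
  y_{n+1}/y_n = 1 + 2/9z + 7/9z(1+1/3z) = 1 + z + 7/27z²
  so R(z) = 1 + z + 7/27z².

Need |R(x)|<1, x<0.
x=-1.54: |R|=0.0749
R=1: x+7/27x²=0 ⇒ x=−27/7=-3.8571; min R=1−1/(4·7/27)=0.0357>−1
Confirm numerically:
  x=-2.786: |R|=0.22632 <1
  x=-2.179: |R|=0.05197 <1
  x=-2.165: |R|=0.05021 <1
  x=-4.404: |R|=1.62439 >1
  x=-4.049: |R|=1.20140 >1
  x=-3.919: |R|=1.06285 >1
Stable set (-3.8571, 0).

left endpoint -3.8571.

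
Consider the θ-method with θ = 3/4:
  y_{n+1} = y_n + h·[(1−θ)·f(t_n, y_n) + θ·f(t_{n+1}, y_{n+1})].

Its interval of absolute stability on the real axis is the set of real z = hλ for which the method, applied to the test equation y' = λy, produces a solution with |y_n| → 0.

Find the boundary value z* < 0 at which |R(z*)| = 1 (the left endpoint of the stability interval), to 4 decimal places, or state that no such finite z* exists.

interval (−∞, 0).

On y'=λy, z=hλ:
  y_{n+1} = y_n + z·[1/4·y_n + 3/4·y_{n+1}] ⇒ (1 − 3/4z)y_{n+1} = (1 + 1/4z)y_n
  Hence R(z) = (1 + 1/4z)/(1 − 3/4z).

Solve |R(x)|<1 on ℝ⁻.
x=-0.86: |R|=0.4772
x=-2: |R|=0.2000
x=-10: |R|=0.1765
x=-100: |R|=0.3158
θ=3/4≥1/2 ⇒ |1+1/4x|<|1−3/4x| ∀x<0 ⇒ stable on all of ℝ⁻.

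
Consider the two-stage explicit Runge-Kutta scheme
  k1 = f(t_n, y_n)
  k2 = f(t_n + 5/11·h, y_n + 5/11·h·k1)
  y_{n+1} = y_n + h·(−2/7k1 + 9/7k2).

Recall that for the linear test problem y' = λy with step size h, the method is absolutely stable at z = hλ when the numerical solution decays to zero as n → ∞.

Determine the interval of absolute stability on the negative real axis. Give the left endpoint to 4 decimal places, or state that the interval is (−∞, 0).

On y'=λy, z=hλ:
  k1=λy_n ⇒ h·k1=z·y_n;  k2=λ(1+5/11z)y_n ⇒ h·k2=z(1+5/11z)y_n
  y_{n+1}/y_n = 1 − 2/7z + 9/7z(1+5/11z) = 1 + z + 45/77z²
  R(z) = 1 + z + 45/77z².

Need |R(x)|<1, x<0.
x=-1.69: |R|=0.9791
R=1: x+45/77x²=0 ⇒ x=−77/45=-1.7111; min R=1−1/(4·45/77)=0.5722>−1
Confirm numerically:
  x=-1.405: |R|=0.74865 <1
  x=-1.371: |R|=0.72749 <1
  x=-1.361: |R|=0.72153 <1
  x=-1.278: |R|=0.67652 <1
  x=-2.250: |R|=1.70860 >1
  x=-1.762: |R|=1.05240 >1
  x=-1.742: |R|=1.03145 >1
Stable set (-1.7111, 0).

z∈(-1.7111,0).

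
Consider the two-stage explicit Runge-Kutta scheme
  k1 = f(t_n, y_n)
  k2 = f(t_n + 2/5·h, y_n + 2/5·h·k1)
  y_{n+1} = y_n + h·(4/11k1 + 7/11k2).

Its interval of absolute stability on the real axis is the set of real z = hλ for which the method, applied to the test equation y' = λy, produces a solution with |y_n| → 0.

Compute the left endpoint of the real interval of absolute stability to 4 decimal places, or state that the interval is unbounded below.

Test eqn y'=λy, z=hλ:
  k1=λy_n ⇒ h·k1=z·y_n;  k2=λ(1+2/5z)y_n ⇒ h·k2=z(1+2/5z)y_n
  y_{n+1}/y_n = 1 + 4/11z + 7/11z(1+2/5z) = 1 + z + 14/55z²
  so R(z) = 1 + z + 14/55z².

Find x<0 with |R(x)|<1.
x=-1.29: |R|=0.1336
R=1: x+14/55x²=0 ⇒ x=−55/14=-3.9286; min R=1−1/(4·14/55)=0.0179>−1
Confirm numerically:
  x=-3.731: |R|=0.81236 <1
  x=-3.488: |R|=0.60884 <1
  x=-3.297: |R|=0.46996 <1
  x=-4.364: |R|=1.48369 >1
  x=-4.190: |R|=1.27883 >1
  x=-4.154: |R|=1.23836 >1
Interval (-3.9286, 0).

left endpoint -3.9286.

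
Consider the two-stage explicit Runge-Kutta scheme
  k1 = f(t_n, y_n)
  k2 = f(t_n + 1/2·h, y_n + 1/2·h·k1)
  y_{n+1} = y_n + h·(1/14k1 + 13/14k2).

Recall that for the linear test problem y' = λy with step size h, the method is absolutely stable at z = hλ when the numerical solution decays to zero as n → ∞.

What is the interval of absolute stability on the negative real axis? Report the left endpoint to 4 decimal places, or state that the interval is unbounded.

z∈(-2.1538,0).

Test eqn y'=λy, z=hλ:
  k1=λy_n ⇒ h·k1=z·y_n;  k2=λ(1+1/2z)y_n ⇒ h·k2=z(1+1/2z)y_n
  y_{n+1}/y_n = 1 + 1/14z + 13/14z(1+1/2z) = 1 + z + 13/28z²
  R(z) = 1 + z + 13/28z².

Find x<0 with |R(x)|<1.
x=-1.44: |R|=0.5227
R=1: x+13/28x²=0 ⇒ x=−28/13=-2.1538; min R=1−1/(4·13/28)=0.4615>−1
Confirm numerically:
  x=-1.998: |R|=0.85543 <1
  x=-1.274: |R|=0.47957 <1
  x=-1.163: |R|=0.46498 <1
  x=-1.124: |R|=0.46257 <1
  x=-2.590: |R|=1.52447 >1
  x=-2.178: |R|=1.02442 >1
Stable set (-2.1538, 0).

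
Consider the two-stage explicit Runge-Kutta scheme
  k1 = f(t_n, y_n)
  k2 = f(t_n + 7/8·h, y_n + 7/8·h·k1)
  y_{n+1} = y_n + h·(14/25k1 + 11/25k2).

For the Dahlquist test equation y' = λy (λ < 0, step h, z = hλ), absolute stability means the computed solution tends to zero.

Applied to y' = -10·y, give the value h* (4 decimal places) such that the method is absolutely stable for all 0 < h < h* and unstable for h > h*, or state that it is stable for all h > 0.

Test eqn y'=λy, z=hλ:
  k1=λy_n ⇒ h·k1=z·y_n;  k2=λ(1+7/8z)y_n ⇒ h·k2=z(1+7/8z)y_n
  y_{n+1}/y_n = 1 + 14/25z + 11/25z(1+7/8z) = 1 + z + 77/200z²
  Hence R(z) = 1 + z + 77/200z².

Solve |R(x)|<1 on ℝ⁻.
x=-1.62: |R|=0.3904
R=1: x+77/200x²=0 ⇒ x=−200/77=-2.5974; min R=1−1/(4·77/200)=0.3506>−1
Confirm numerically:
  x=-2.217: |R|=0.67531 <1
  x=-2.113: |R|=0.60594 <1
  x=-1.822: |R|=0.45608 <1
  x=-1.653: |R|=0.39898 <1
  x=-2.922: |R|=1.36516 >1
  x=-2.687: |R|=1.09269 >1
So |R|<1 on (-2.5974, 0).

(-2.5974,0); λ=-10 ⇒ h* = (200/77)/10 = 0.2597.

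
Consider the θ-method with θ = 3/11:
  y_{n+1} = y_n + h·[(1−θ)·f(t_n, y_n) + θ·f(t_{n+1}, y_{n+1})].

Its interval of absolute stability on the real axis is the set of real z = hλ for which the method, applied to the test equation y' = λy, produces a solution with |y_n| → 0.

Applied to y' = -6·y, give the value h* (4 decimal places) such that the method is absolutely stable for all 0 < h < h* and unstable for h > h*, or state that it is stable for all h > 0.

(-4.4000,0); λ=-6 ⇒ h* = (22/5)/6 = 0.7333.

On y'=λy, z=hλ:
  y_{n+1} = y_n + z·[8/11·y_n + 3/11·y_{n+1}] ⇒ (1 − 3/11z)y_{n+1} = (1 + 8/11z)y_n
  Hence R(z) = (1 + 8/11z)/(1 − 3/11z).

Find x<0 with |R(x)|<1.
x=-1.21: |R|=0.0902
R=−1: 1+8/11x = −1+3/11x ⇒ -5/11x=2 ⇒ x=2/(-5/11)=-4.4000
Confirm numerically:
  x=-3.466: |R|=0.78176 <1
  x=-2.913: |R|=0.62333 <1
  x=-2.815: |R|=0.59244 <1
  x=-2.733: |R|=0.56586 <1
  x=-4.630: |R|=1.04620 >1
  x=-4.508: |R|=1.02202 >1
  x=-4.469: |R|=1.01414 >1
Stable set (-4.4000, 0).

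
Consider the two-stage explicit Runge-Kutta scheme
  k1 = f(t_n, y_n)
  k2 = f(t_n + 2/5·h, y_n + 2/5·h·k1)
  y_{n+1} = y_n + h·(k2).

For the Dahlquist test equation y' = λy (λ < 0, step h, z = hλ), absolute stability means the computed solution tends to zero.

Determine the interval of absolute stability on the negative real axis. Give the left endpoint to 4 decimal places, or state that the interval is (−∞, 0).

Set f=λy, z=hλ:
  k1=λy_n ⇒ h·k1=z·y_n;  k2=λ(1+2/5z)y_n ⇒ h·k2=z(1+2/5z)y_n
  y_{n+1}/y_n = 1 + z(1+2/5z) = 1 + z + 2/5z²
  Hence R(z) = 1 + z + 2/5z².

Solve |R(x)|<1 on ℝ⁻.
x=-0.83: |R|=0.4456
R=1: x+2/5x²=0 ⇒ x=−5/2=-2.5000; min R=1−1/(4·2/5)=0.3750>−1
Confirm numerically:
  x=-2.305: |R|=0.82021 <1
  x=-2.250: |R|=0.77500 <1
  x=-1.744: |R|=0.47261 <1
  x=-3.089: |R|=1.72777 >1
  x=-2.715: |R|=1.23349 >1
So |R|<1 on (-2.5000, 0).

(-2.5000, 0).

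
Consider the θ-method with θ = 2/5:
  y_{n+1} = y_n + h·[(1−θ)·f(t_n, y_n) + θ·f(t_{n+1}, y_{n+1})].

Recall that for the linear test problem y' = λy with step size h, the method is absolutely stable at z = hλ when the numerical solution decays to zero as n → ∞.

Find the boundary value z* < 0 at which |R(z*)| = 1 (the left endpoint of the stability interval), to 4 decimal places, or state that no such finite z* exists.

On y'=λy, z=hλ:
  y_{n+1} = y_n + z·[3/5·y_n + 2/5·y_{n+1}] ⇒ (1 − 2/5z)y_{n+1} = (1 + 3/5z)y_n
  Hence R(z) = (1 + 3/5z)/(1 − 2/5z).

Find x<0 with |R(x)|<1.
x=-1: |R|=0.2857
R=−1: 1+3/5x = −1+2/5x ⇒ -1/5x=2 ⇒ x=2/(-1/5)=-10.0000
Confirm numerically:
  x=-9.347: |R|=0.97244 <1
  x=-8.534: |R|=0.93357 <1
  x=-4.836: |R|=0.64804 <1
  x=-4.223: |R|=0.57036 <1
  x=-10.253: |R|=1.00992 >1
  x=-10.076: |R|=1.00302 >1
  x=-10.031: |R|=1.00124 >1
Stable set (-10.0000, 0).

left endpoint -10.0000.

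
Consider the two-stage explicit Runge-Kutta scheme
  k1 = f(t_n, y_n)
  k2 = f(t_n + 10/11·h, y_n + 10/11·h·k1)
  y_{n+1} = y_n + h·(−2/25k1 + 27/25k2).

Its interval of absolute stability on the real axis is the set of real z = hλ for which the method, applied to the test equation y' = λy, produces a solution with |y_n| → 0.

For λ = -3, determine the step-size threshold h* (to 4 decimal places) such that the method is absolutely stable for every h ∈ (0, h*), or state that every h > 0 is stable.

(-1.0185,0); λ=-3 ⇒ h* = (55/54)/3 = 0.3395.

Test eqn y'=λy, z=hλ:
  k1=λy_n ⇒ h·k1=z·y_n;  k2=λ(1+10/11z)y_n ⇒ h·k2=z(1+10/11z)y_n
  y_{n+1}/y_n = 1 − 2/25z + 27/25z(1+10/11z) = 1 + z + 54/55z²
  Hence R(z) = 1 + z + 54/55z².

Boundary: |R(x)|=1, x<0.
x=-1.79: |R|=2.3558
R=1: x+54/55x²=0 ⇒ x=−55/54=-1.0185; min R=1−1/(4·54/55)=0.7454>−1
Confirm numerically:
  x=-0.572: |R|=0.74924 <1
  x=-0.413: |R|=0.75447 <1
  x=-1.281: |R|=1.33013 >1
  x=-1.068: |R|=1.05189 >1
  x=-1.061: |R|=1.04425 >1
Stable set (-1.0185, 0).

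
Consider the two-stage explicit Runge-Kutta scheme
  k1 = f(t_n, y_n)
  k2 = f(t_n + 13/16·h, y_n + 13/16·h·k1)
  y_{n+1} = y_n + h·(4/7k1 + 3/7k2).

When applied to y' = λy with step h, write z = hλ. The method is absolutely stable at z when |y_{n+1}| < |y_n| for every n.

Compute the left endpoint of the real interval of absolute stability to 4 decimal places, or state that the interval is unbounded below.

Set f=λy, z=hλ:
  k1=λy_n ⇒ h·k1=z·y_n;  k2=λ(1+13/16z)y_n ⇒ h·k2=z(1+13/16z)y_n
  y_{n+1}/y_n = 1 + 4/7z + 3/7z(1+13/16z) = 1 + z + 39/112z²
  R(z) = 1 + z + 39/112z².

Need |R(x)|<1, x<0.
x=-1.68: |R|=0.3028
R=1: x+39/112x²=0 ⇒ x=−112/39=-2.8718; min R=1−1/(4·39/112)=0.2821>−1
Confirm numerically:
  x=-2.721: |R|=0.85712 <1
  x=-1.797: |R|=0.32746 <1
  x=-1.542: |R|=0.28597 <1
  x=-3.260: |R|=1.44068 >1
  x=-3.251: |R|=1.42928 >1
  x=-2.941: |R|=1.07087 >1
So |R|<1 on (-2.8718, 0).

z* = -2.8718.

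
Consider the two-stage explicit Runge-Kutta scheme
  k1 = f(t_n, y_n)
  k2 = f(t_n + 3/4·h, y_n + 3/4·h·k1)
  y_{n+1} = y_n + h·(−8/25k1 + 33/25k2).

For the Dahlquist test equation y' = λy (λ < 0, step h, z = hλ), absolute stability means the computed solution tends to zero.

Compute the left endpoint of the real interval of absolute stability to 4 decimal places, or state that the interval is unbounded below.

Test eqn y'=λy, z=hλ:
  k1=λy_n ⇒ h·k1=z·y_n;  k2=λ(1+3/4z)y_n ⇒ h·k2=z(1+3/4z)y_n
  y_{n+1}/y_n = 1 − 8/25z + 33/25z(1+3/4z) = 1 + z + 99/100z²
  R(z) = 1 + z + 99/100z².

Find x<0 with |R(x)|<1.
x=-0.88: |R|=0.8867
R=1: x+99/100x²=0 ⇒ x=−100/99=-1.0101; min R=1−1/(4·99/100)=0.7475>−1
Confirm numerically:
  x=-0.904: |R|=0.90504 <1
  x=-0.729: |R|=0.79713 <1
  x=-0.569: |R|=0.75152 <1
  x=-0.489: |R|=0.74773 <1
  x=-1.575: |R|=1.88082 >1
  x=-1.440: |R|=1.61286 >1
  x=-1.130: |R|=1.13413 >1
So |R|<1 on (-1.0101, 0).

left endpoint -1.0101.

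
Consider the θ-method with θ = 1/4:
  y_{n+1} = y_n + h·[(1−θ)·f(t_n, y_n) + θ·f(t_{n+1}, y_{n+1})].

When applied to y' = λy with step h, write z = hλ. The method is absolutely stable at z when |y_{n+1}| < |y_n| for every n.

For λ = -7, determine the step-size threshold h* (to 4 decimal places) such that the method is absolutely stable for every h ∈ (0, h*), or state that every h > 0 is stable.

Test eqn y'=λy, z=hλ:
  y_{n+1} = y_n + z·[3/4·y_n + 1/4·y_{n+1}] ⇒ (1 − 1/4z)y_{n+1} = (1 + 3/4z)y_n
  R(z) = (1 + 3/4z)/(1 − 1/4z).

Need |R(x)|<1, x<0.
x=-0.47: |R|=0.5794
R=−1: 1+3/4x = −1+1/4x ⇒ -1/2x=2 ⇒ x=2/(-1/2)=-4.0000
Confirm numerically:
  x=-3.647: |R|=0.90768 <1
  x=-3.623: |R|=0.90109 <1
  x=-3.278: |R|=0.80159 <1
  x=-3.123: |R|=0.75376 <1
  x=-4.584: |R|=1.13607 >1
  x=-4.405: |R|=1.09637 >1
So |R|<1 on (-4.0000, 0).

(-4.0000,0); λ=-7 ⇒ h* = (4)/7 = 0.5714.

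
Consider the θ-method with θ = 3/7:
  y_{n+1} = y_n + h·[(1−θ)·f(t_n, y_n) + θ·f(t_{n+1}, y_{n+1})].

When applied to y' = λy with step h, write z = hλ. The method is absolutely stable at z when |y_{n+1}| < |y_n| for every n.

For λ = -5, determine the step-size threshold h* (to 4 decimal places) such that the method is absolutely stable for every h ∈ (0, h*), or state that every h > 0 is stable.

(-14.0000,0); λ=-5 ⇒ h* = (14)/5 = 2.8000.

Set f=λy, z=hλ:
  y_{n+1} = y_n + z·[4/7·y_n + 3/7·y_{n+1}] ⇒ (1 − 3/7z)y_{n+1} = (1 + 4/7z)y_n
  R(z) = (1 + 4/7z)/(1 − 3/7z).

Solve |R(x)|<1 on ℝ⁻.
x=-1.46: |R|=0.1019
R=−1: 1+4/7x = −1+3/7x ⇒ -1/7x=2 ⇒ x=2/(-1/7)=-14.0000
Confirm numerically:
  x=-12.440: |R|=0.96480 <1
  x=-8.075: |R|=0.81025 <1
  x=-7.298: |R|=0.76805 <1
  x=-5.819: |R|=0.66549 <1
  x=-14.490: |R|=1.00971 >1
  x=-14.367: |R|=1.00733 >1
  x=-14.046: |R|=1.00094 >1
Stable set (-14.0000, 0).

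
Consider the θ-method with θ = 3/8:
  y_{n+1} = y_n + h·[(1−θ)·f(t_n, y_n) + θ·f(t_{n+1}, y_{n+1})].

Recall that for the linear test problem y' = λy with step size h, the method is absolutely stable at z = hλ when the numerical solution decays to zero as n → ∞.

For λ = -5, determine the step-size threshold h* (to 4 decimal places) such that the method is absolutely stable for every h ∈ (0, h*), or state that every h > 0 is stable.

(-8.0000,0); λ=-5 ⇒ h* = (8)/5 = 1.6000.

With y'=λy (z=hλ):
  y_{n+1} = y_n + z·[5/8·y_n + 3/8·y_{n+1}] ⇒ (1 − 3/8z)y_{n+1} = (1 + 5/8z)y_n
  Hence R(z) = (1 + 5/8z)/(1 − 3/8z).

Need |R(x)|<1, x<0.
x=-1.69: |R|=0.0344
R=−1: 1+5/8x = −1+3/8x ⇒ -1/4x=2 ⇒ x=2/(-1/4)=-8.0000
Confirm numerically:
  x=-7.454: |R|=0.96403 <1
  x=-6.948: |R|=0.92706 <1
  x=-5.883: |R|=0.83493 <1
  x=-5.723: |R|=0.81906 <1
  x=-8.401: |R|=1.02415 >1
  x=-8.332: |R|=1.02012 >1
  x=-8.244: |R|=1.01491 >1
Stable set (-8.0000, 0).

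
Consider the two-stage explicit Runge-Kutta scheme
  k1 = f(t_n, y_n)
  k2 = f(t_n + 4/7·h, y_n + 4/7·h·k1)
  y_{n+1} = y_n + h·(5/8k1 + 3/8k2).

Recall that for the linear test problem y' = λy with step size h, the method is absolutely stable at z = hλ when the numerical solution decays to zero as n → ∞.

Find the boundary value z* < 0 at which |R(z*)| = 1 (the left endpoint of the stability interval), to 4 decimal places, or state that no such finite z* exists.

z* = -4.6667.

Set f=λy, z=hλ:
  k1=λy_n ⇒ h·k1=z·y_n;  k2=λ(1+4/7z)y_n ⇒ h·k2=z(1+4/7z)y_n
  y_{n+1}/y_n = 1 + 5/8z + 3/8z(1+4/7z) = 1 + z + 3/14z²
  so R(z) = 1 + z + 3/14z².

Need |R(x)|<1, x<0.
x=-0.81: |R|=0.3306
R=1: x+3/14x²=0 ⇒ x=−14/3=-4.6667; min R=1−1/(4·3/14)=-0.1667>−1
Confirm numerically:
  x=-4.033: |R|=0.45238 <1
  x=-3.498: |R|=0.12400 <1
  x=-2.971: |R|=0.07953 <1
  x=-4.969: |R|=1.32192 >1
  x=-4.914: |R|=1.26044 >1
Interval (-4.6667, 0).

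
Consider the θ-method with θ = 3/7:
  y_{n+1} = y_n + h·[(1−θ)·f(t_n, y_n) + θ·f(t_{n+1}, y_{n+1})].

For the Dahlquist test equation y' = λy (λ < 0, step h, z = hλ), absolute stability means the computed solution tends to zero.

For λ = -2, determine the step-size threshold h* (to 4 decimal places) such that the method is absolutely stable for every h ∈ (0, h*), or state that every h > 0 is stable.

(-14.0000,0); λ=-2 ⇒ h* = (14)/2 = 7.0000.

With y'=λy (z=hλ):
  y_{n+1} = y_n + z·[4/7·y_n + 3/7·y_{n+1}] ⇒ (1 − 3/7z)y_{n+1} = (1 + 4/7z)y_n
  ⇒ R(z) = (1 + 4/7z)/(1 − 3/7z).

Find x<0 with |R(x)|<1.
x=-1.18: |R|=0.2163
R=−1: 1+4/7x = −1+3/7x ⇒ -1/7x=2 ⇒ x=2/(-1/7)=-14.0000
Confirm numerically:
  x=-12.573: |R|=0.96809 <1
  x=-8.363: |R|=0.82433 <1
  x=-7.213: |R|=0.76302 <1
  x=-14.470: |R|=1.00932 >1
  x=-14.036: |R|=1.00073 >1
So |R|<1 on (-14.0000, 0).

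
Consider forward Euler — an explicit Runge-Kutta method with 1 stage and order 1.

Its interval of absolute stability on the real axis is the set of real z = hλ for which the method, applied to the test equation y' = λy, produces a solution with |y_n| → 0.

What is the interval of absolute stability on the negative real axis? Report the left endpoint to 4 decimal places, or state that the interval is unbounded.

On y'=λy, z=hλ:
  order 1, 1-stage ⇒ R(z)=1+z
  (e.g. R(-0.4)=0.60000, |R|=0.60000)

Boundary: |R(x)|=1, x<0.
x=-0.4: |R|=0.6000
|R(-2.2)|=1.2000 |R(-1.73)|=0.7300 |R(-1.6)|=0.6000
Bisect:
  x_lo=-2.3988 |R|=1.3988  x_hi=-0.0925 |R|=0.9075
  mid=-1.24564 |R|=0.24564 →hi
  mid=-1.82223 |R|=0.82223 →hi
  mid=-2.11052 |R|=1.11052 →lo
  mid=-1.96638 |R|=0.96638 →hi
  mid=-2.03845 |R|=1.03845 →lo
  mid=-2.00241 |R|=1.00241 →lo
  mid=-1.98439 |R|=0.98439 →hi
  ...
  [-2.00002,-1.99988] ⇒ x*=-2.0000
Stable set (-2.0000, 0).

z∈(-2.0000,0).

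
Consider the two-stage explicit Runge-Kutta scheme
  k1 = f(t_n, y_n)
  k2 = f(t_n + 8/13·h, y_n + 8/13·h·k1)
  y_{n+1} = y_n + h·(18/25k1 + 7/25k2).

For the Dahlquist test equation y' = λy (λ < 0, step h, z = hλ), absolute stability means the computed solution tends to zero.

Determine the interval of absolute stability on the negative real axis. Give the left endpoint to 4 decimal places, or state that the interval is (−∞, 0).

Set f=λy, z=hλ:
  k1=λy_n ⇒ h·k1=z·y_n;  k2=λ(1+8/13z)y_n ⇒ h·k2=z(1+8/13z)y_n
  y_{n+1}/y_n = 1 + 18/25z + 7/25z(1+8/13z) = 1 + z + 56/325z²
  R(z) = 1 + z + 56/325z².

Boundary: |R(x)|=1, x<0.
x=-0.52: |R|=0.5266
R=1: x+56/325x²=0 ⇒ x=−325/56=-5.8036; min R=1−1/(4·56/325)=-0.4509>−1
Confirm numerically:
  x=-5.699: |R|=0.89731 <1
  x=-4.647: |R|=0.07392 <1
  x=-3.714: |R|=0.33722 <1
  x=-6.324: |R|=1.56710 >1
  x=-6.152: |R|=1.36935 >1
  x=-5.987: |R|=1.18923 >1
Stable set (-5.8036, 0).

z∈(-5.8036,0).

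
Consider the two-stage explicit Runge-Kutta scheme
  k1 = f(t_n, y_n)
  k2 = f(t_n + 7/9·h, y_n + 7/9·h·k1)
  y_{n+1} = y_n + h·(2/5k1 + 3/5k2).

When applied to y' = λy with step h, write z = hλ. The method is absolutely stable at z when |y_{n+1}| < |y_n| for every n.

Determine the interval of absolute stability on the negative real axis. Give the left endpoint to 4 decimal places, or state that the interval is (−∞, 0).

z∈(-2.1429,0).

On y'=λy, z=hλ:
  k1=λy_n ⇒ h·k1=z·y_n;  k2=λ(1+7/9z)y_n ⇒ h·k2=z(1+7/9z)y_n
  y_{n+1}/y_n = 1 + 2/5z + 3/5z(1+7/9z) = 1 + z + 7/15z²
  so R(z) = 1 + z + 7/15z².

Need |R(x)|<1, x<0.
x=-1.57: |R|=0.5803
R=1: x+7/15x²=0 ⇒ x=−15/7=-2.1429; min R=1−1/(4·7/15)=0.4643>−1
Confirm numerically:
  x=-2.017: |R|=0.88153 <1
  x=-1.973: |R|=0.84361 <1
  x=-1.374: |R|=0.50701 <1
  x=-0.927: |R|=0.47402 <1
  x=-2.647: |R|=1.62275 >1
  x=-2.487: |R|=1.39941 >1
Stable set (-2.1429, 0).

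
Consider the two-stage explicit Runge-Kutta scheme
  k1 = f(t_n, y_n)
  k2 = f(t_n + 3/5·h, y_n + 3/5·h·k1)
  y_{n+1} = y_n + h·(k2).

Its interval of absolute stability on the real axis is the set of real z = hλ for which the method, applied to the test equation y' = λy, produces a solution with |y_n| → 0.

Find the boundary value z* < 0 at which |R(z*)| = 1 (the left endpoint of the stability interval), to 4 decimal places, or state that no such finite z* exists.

On y'=λy, z=hλ:
  k1=λy_n ⇒ h·k1=z·y_n;  k2=λ(1+3/5z)y_n ⇒ h·k2=z(1+3/5z)y_n
  y_{n+1}/y_n = 1 + z(1+3/5z) = 1 + z + 3/5z²
  Hence R(z) = 1 + z + 3/5z².

Boundary: |R(x)|=1, x<0.
x=-1.43: |R|=0.7969
R=1: x+3/5x²=0 ⇒ x=−5/3=-1.6667; min R=1−1/(4·3/5)=0.5833>−1
Confirm numerically:
  x=-1.526: |R|=0.87121 <1
  x=-1.397: |R|=0.77397 <1
  x=-1.156: |R|=0.64580 <1
  x=-2.206: |R|=1.71386 >1
  x=-2.000: |R|=1.40000 >1
  x=-1.779: |R|=1.11990 >1
Stable set (-1.6667, 0).

z* = -1.6667.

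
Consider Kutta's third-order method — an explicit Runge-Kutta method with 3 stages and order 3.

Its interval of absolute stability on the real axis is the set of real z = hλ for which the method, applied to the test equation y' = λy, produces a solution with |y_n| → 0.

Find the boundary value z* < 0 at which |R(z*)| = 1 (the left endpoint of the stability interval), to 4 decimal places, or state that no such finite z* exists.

With y'=λy (z=hλ):
  order 3, 3-stage ⇒ R(z)=1+z+z^2/2+z^3/6
  (e.g. R(-0.3)=0.74050, |R|=0.74050)

Need |R(x)|<1, x<0.
x=-0.3: |R|=0.7405
|R(-1.92)|=0.2564 |R(-1.49)|=0.0687 |R(-1.02)|=0.3233
Bisect:
  x_lo=-3.0605 |R|=2.1548  x_hi=-0.3638 |R|=0.6943
  mid=-1.71215 |R|=0.08294 →hi
  mid=-2.38630 |R|=0.80386 →hi
  mid=-2.72338 |R|=1.38144 →lo
  mid=-2.55484 |R|=1.07057 →lo
  mid=-2.47057 |R|=0.93199 →hi
  mid=-2.51271 |R|=0.99994 →hi
  mid=-2.53378 |R|=1.03491 →lo
  mid=-2.52324 |R|=1.01734 →lo
  mid=-2.51798 |R|=1.00862 →lo
  mid=-2.51534 |R|=1.00427 →lo
  ...
  [-2.51287,-2.51271] ⇒ x*=-2.5127
Interval (-2.5127, 0).

z* = -2.5127.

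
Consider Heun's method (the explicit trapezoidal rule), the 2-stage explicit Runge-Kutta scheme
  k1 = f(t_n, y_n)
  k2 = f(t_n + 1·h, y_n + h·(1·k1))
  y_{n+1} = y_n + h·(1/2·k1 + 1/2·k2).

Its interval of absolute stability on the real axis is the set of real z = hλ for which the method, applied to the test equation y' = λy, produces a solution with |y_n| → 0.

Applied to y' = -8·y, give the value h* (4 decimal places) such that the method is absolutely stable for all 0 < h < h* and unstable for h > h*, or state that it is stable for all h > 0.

(-2.0000,0); λ=-8 ⇒ h* = 0.2500.

Set f=λy, z=hλ:
  order 2, 2-stage ⇒ R(z)=1+z+z^2/2
  (e.g. R(-0.85)=0.51125, |R|=0.51125)

Need |R(x)|<1, x<0.
x=-0.85: |R|=0.5112
|R(-1.82)|=0.8362 |R(-1.62)|=0.6922 |R(-0.53)|=0.6104
Bisect:
  x_lo=-2.5502 |R|=1.7016  x_hi=-0.2775 |R|=0.7610
  mid=-1.41385 |R|=0.58563 →hi
  mid=-1.98203 |R|=0.98219 →hi
  mid=-2.26612 |R|=1.30153 →lo
  mid=-2.12407 |R|=1.13177 →lo
  mid=-2.05305 |R|=1.05446 →lo
  mid=-2.01754 |R|=1.01769 →lo
  mid=-1.99978 |R|=0.99978 →hi
  mid=-2.00866 |R|=1.00870 →lo
  mid=-2.00422 |R|=1.00423 →lo
  mid=-2.00200 |R|=1.00201 →lo
  ...
  [-2.00006,-1.99992] ⇒ x*=-2.0000
So |R|<1 on (-2.0000, 0).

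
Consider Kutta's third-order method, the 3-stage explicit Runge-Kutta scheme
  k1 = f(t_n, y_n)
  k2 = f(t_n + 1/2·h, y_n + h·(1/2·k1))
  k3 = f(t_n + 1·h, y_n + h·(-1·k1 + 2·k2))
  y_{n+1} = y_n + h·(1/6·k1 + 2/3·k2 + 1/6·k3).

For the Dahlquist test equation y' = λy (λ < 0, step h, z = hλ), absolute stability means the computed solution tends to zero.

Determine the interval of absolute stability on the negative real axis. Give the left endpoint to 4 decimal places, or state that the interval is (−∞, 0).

(-2.5127, 0).

On y'=λy, z=hλ:
  order 3, 3-stage ⇒ R(z)=1+z+z^2/2+z^3/6
  (e.g. R(-1.38)=0.13419, |R|=0.13419)

Solve |R(x)|<1 on ℝ⁻.
x=-1.38: |R|=0.1342
|R(-2.25)|=0.6172 |R(-1.23)|=0.2163 |R(-1.22)|=0.2216
Bisect:
  x_lo=-3.1501 |R|=2.3985  x_hi=-0.2107 |R|=0.8100
  mid=-1.68041 |R|=0.05937 →hi
  mid=-2.41527 |R|=0.84677 →hi
  mid=-2.78271 |R|=1.50227 →lo
  mid=-2.59899 |R|=1.14753 →lo
  mid=-2.50713 |R|=0.99079 →hi
  mid=-2.55306 |R|=1.06753 →lo
  mid=-2.53010 |R|=1.02876 →lo
  ...
  [-2.51287,-2.51269] ⇒ x*=-2.5127
So |R|<1 on (-2.5127, 0).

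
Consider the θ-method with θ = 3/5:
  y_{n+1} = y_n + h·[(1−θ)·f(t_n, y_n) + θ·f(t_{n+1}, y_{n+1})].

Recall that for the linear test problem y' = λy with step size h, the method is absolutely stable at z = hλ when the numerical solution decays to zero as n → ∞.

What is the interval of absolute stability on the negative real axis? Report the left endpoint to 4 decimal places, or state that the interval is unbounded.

With y'=λy (z=hλ):
  y_{n+1} = y_n + z·[2/5·y_n + 3/5·y_{n+1}] ⇒ (1 − 3/5z)y_{n+1} = (1 + 2/5z)y_n
  Hence R(z) = (1 + 2/5z)/(1 − 3/5z).

Find x<0 with |R(x)|<1.
x=-1.5: |R|=0.2105
x=-2: |R|=0.0909
x=-10: |R|=0.4286
x=-100: |R|=0.6393
θ=3/5≥1/2 ⇒ |1+2/5x|<|1−3/5x| ∀x<0 ⇒ unbounded interval.

interval (−∞, 0).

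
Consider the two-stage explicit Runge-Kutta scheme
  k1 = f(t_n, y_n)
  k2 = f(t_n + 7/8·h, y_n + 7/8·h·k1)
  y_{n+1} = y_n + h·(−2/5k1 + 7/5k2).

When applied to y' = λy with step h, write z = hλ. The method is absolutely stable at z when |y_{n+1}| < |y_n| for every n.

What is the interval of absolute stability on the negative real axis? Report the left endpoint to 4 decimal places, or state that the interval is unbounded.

(-0.8163, 0).

Set f=λy, z=hλ:
  k1=λy_n ⇒ h·k1=z·y_n;  k2=λ(1+7/8z)y_n ⇒ h·k2=z(1+7/8z)y_n
  y_{n+1}/y_n = 1 − 2/5z + 7/5z(1+7/8z) = 1 + z + 49/40z²
  Hence R(z) = 1 + z + 49/40z².

Find x<0 with |R(x)|<1.
x=-0.59: |R|=0.8364
R=1: x+49/40x²=0 ⇒ x=−40/49=-0.8163; min R=1−1/(4·49/40)=0.7959>−1
Confirm numerically:
  x=-0.748: |R|=0.93739 <1
  x=-0.541: |R|=0.81753 <1
  x=-0.327: |R|=0.80399 <1
  x=-1.369: |R|=1.92685 >1
  x=-1.135: |R|=1.44308 >1
Stable set (-0.8163, 0).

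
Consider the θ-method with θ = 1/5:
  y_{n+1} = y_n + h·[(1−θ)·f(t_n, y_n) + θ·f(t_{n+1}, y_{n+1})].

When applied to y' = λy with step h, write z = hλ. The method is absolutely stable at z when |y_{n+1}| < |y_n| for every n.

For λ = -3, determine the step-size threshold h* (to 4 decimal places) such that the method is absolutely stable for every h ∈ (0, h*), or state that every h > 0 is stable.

(-3.3333,0); λ=-3 ⇒ h* = (10/3)/3 = 1.1111.

With y'=λy (z=hλ):
  y_{n+1} = y_n + z·[4/5·y_n + 1/5·y_{n+1}] ⇒ (1 − 1/5z)y_{n+1} = (1 + 4/5z)y_n
  ⇒ R(z) = (1 + 4/5z)/(1 − 1/5z).

Solve |R(x)|<1 on ℝ⁻.
x=-1.13: |R|=0.0783
R=−1: 1+4/5x = −1+1/5x ⇒ -3/5x=2 ⇒ x=2/(-3/5)=-3.3333
Confirm numerically:
  x=-3.156: |R|=0.93477 <1
  x=-1.856: |R|=0.35356 <1
  x=-1.731: |R|=0.28584 <1
  x=-3.601: |R|=1.09336 >1
  x=-3.369: |R|=1.01279 >1
Interval (-3.3333, 0).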